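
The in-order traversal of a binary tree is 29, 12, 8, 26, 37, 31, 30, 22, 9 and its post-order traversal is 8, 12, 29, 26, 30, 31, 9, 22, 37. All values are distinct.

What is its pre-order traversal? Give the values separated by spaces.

37 26 29 12 8 22 31 30 9

The last element of post-order is the root; it splits in-order into left and right subtrees.
Root 37: left subtree has 4 nodes {29, 12, 8, 26}, right has 4 {31, 30, 22, 9}.
  Root 26: left subtree has 3 nodes {29, 12, 8}, right has 0 { }.
    Root 29: left subtree has 0 nodes { }, right has 2 {12, 8}.
      Root 12: left subtree has 0 nodes { }, right has 1 {8}.
  Root 22: left subtree has 2 nodes {31, 30}, right has 1 {9}.
    Root 31: left subtree has 0 nodes { }, right has 1 {30}.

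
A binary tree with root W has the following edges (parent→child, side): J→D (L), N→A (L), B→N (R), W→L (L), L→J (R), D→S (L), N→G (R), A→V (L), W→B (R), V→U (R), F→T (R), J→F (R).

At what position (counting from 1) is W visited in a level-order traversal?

1

Level-order visits nodes level by level from the root, left to right within each level.
Level 0: W
Level 1: L, B
Level 2: J, N
Level 3: D, F, A, G
Level 4: S, T, V
Level 5: U
Full level-order sequence: W, L, B, J, N, D, F, A, G, S, T, V, U.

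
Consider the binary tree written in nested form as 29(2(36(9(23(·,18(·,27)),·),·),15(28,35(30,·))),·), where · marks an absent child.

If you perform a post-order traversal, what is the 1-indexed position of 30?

7

Post-order visits the left subtree, then the right subtree, then the node.
At 29: go left to 2.
  At 2: go left to 36.
    At 36: go left to 9.
      At 9: go left to 23.
        At 23: no left child.
        At 23: go right to 18.
          At 18: no left child.
          At 18: go right to 27.
            27 is a leaf — visit 27.
          Visit 18.
        Visit 23.
      At 9: no right child.
      Visit 9.
    At 36: no right child.
    Visit 36.
  At 2: go right to 15.
    At 15: go left to 28.
      28 is a leaf — visit 28.
    At 15: go right to 35.
      At 35: go left to 30.
        30 is a leaf — visit 30.
      At 35: no right child.
      Visit 35.
    Visit 15.
  Visit 2.
At 29: no right child.
Visit 29.
Full post-order sequence: 27, 18, 23, 9, 36, 28, 30, 35, 15, 2, 29.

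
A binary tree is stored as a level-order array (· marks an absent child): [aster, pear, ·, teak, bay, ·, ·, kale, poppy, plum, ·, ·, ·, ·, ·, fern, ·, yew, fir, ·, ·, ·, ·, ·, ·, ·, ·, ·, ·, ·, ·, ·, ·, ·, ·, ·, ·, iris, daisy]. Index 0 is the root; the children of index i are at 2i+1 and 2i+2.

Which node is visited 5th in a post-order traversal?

daisy

Post-order visits the left subtree, then the right subtree, then the node.
At aster: go left to pear.
  At pear: go left to teak.
    At teak: go left to kale.
      At kale: go left to fern.
        fern is a leaf — visit fern.
      At kale: no right child.
      Visit kale.
    At teak: go right to poppy.
      At poppy: go left to yew.
        yew is a leaf — visit yew.
      At poppy: go right to fir.
        At fir: go left to iris.
          iris is a leaf — visit iris.
        At fir: go right to daisy.
          daisy is a leaf — visit daisy.
        Visit fir.
      Visit poppy.
    Visit teak.
  At pear: go right to bay.
    At bay: go left to plum.
      plum is a leaf — visit plum.
    At bay: no right child.
    Visit bay.
  Visit pear.
At aster: no right child.
Visit aster.
Full post-order sequence: fern, kale, yew, iris, daisy, fir, poppy, teak, plum, bay, pear, aster.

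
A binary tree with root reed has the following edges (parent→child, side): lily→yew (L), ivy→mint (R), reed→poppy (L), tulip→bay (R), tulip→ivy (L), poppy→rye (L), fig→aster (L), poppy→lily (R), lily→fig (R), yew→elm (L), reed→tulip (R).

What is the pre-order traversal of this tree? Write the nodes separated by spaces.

Pre-order visits the node, then its left subtree, then its right subtree.
Visit reed.
At reed: go left to poppy.
  Visit poppy.
  At poppy: go left to rye.
    rye is a leaf — visit rye.
  At poppy: go right to lily.
    Visit lily.
    At lily: go left to yew.
      Visit yew.
      At yew: go left to elm.
        elm is a leaf — visit elm.
      At yew: no right child.
    At lily: go right to fig.
      Visit fig.
      At fig: go left to aster.
        aster is a leaf — visit aster.
      At fig: no right child.
At reed: go right to tulip.
  Visit tulip.
  At tulip: go left to ivy.
    Visit ivy.
    At ivy: no left child.
    At ivy: go right to mint.
      mint is a leaf — visit mint.
  At tulip: go right to bay.
    bay is a leaf — visit bay.

reed poppy rye lily yew elm fig aster tulip ivy mint bay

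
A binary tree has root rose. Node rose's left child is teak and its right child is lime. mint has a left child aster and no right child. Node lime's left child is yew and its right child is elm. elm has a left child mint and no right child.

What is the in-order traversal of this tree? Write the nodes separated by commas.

teak, rose, yew, lime, aster, mint, elm

In-order visits the left subtree, then the node, then the right subtree.
At rose: go left to teak.
  teak is a leaf — visit teak.
Visit rose.
At rose: go right to lime.
  At lime: go left to yew.
    yew is a leaf — visit yew.
  Visit lime.
  At lime: go right to elm.
    At elm: go left to mint.
      At mint: go left to aster.
        aster is a leaf — visit aster.
      Visit mint.
      At mint: no right child.
    Visit elm.
    At elm: no right child.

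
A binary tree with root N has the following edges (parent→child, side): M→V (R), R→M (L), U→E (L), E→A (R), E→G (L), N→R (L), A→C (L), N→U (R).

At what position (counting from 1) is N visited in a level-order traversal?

Level-order visits nodes level by level from the root, left to right within each level.
Level 0: N
Level 1: R, U
Level 2: M, E
Level 3: V, G, A
Level 4: C
Full level-order sequence: N, R, U, M, E, V, G, A, C.

1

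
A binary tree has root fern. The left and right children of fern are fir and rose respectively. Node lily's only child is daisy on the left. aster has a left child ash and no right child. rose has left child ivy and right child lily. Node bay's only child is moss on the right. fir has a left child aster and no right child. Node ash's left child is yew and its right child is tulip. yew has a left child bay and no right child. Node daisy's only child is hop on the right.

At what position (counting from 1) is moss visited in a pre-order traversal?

7

Pre-order visits the node, then its left subtree, then its right subtree.
Visit fern.
At fern: go left to fir.
  Visit fir.
  At fir: go left to aster.
    Visit aster.
    At aster: go left to ash.
      Visit ash.
      At ash: go left to yew.
        Visit yew.
        At yew: go left to bay.
          Visit bay.
          At bay: no left child.
          At bay: go right to moss.
            moss is a leaf — visit moss.
        At yew: no right child.
      At ash: go right to tulip.
        tulip is a leaf — visit tulip.
    At aster: no right child.
  At fir: no right child.
At fern: go right to rose.
  Visit rose.
  At rose: go left to ivy.
    ivy is a leaf — visit ivy.
  At rose: go right to lily.
    Visit lily.
    At lily: go left to daisy.
      Visit daisy.
      At daisy: no left child.
      At daisy: go right to hop.
        hop is a leaf — visit hop.
    At lily: no right child.
Full pre-order sequence: fern, fir, aster, ash, yew, bay, moss, tulip, rose, ivy, lily, daisy, hop.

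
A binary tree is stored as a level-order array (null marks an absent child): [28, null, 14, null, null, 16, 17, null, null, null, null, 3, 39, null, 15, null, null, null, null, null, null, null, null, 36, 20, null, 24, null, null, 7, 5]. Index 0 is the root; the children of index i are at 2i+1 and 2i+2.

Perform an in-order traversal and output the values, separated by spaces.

In-order visits the left subtree, then the node, then the right subtree.
At 28: no left child.
Visit 28.
At 28: go right to 14.
  At 14: go left to 16.
    At 16: go left to 3.
      At 3: go left to 36.
        36 is a leaf — visit 36.
      Visit 3.
      At 3: go right to 20.
        20 is a leaf — visit 20.
    Visit 16.
    At 16: go right to 39.
      At 39: no left child.
      Visit 39.
      At 39: go right to 24.
        24 is a leaf — visit 24.
  Visit 14.
  At 14: go right to 17.
    At 17: no left child.
    Visit 17.
    At 17: go right to 15.
      At 15: go left to 7.
        7 is a leaf — visit 7.
      Visit 15.
      At 15: go right to 5.
        5 is a leaf — visit 5.

28 36 3 20 16 39 24 14 17 7 15 5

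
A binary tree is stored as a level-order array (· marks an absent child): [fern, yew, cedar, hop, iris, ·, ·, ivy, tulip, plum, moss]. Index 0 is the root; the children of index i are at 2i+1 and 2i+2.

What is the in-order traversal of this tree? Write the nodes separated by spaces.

ivy hop tulip yew plum iris moss fern cedar

In-order visits the left subtree, then the node, then the right subtree.
At fern: go left to yew.
  At yew: go left to hop.
    At hop: go left to ivy.
      ivy is a leaf — visit ivy.
    Visit hop.
    At hop: go right to tulip.
      tulip is a leaf — visit tulip.
  Visit yew.
  At yew: go right to iris.
    At iris: go left to plum.
      plum is a leaf — visit plum.
    Visit iris.
    At iris: go right to moss.
      moss is a leaf — visit moss.
Visit fern.
At fern: go right to cedar.
  cedar is a leaf — visit cedar.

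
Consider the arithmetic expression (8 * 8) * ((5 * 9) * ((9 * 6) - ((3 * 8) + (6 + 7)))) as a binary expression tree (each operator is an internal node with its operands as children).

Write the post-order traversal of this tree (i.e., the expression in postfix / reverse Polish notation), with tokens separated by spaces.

Post-order on an expression tree gives postfix notation: for each operator, emit left operand, right operand, then the operator.

8 8 * 5 9 * 9 6 * 3 8 * 6 7 + + - * *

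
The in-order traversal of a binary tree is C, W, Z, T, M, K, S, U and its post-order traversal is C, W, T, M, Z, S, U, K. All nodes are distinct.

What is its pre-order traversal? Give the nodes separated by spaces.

The last element of post-order is the root; it splits in-order into left and right subtrees.
Root K: left subtree has 5 nodes {C, W, Z, T, M}, right has 2 {S, U}.
  Root Z: left subtree has 2 nodes {C, W}, right has 2 {T, M}.
    Root W: left subtree has 1 node {C}, right has 0 { }.
    Root M: left subtree has 1 node {T}, right has 0 { }.
  Root U: left subtree has 1 node {S}, right has 0 { }.

K Z W C M T U S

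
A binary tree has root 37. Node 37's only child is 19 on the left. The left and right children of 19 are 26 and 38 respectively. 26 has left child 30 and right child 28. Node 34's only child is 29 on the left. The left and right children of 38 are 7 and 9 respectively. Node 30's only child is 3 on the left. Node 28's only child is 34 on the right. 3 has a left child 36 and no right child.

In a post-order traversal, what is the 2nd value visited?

3

Post-order visits the left subtree, then the right subtree, then the node.
At 37: go left to 19.
  At 19: go left to 26.
    At 26: go left to 30.
      At 30: go left to 3.
        At 3: go left to 36.
          36 is a leaf — visit 36.
        At 3: no right child.
        Visit 3.
      At 30: no right child.
      Visit 30.
    At 26: go right to 28.
      At 28: no left child.
      At 28: go right to 34.
        At 34: go left to 29.
          29 is a leaf — visit 29.
        At 34: no right child.
        Visit 34.
      Visit 28.
    Visit 26.
  At 19: go right to 38.
    At 38: go left to 7.
      7 is a leaf — visit 7.
    At 38: go right to 9.
      9 is a leaf — visit 9.
    Visit 38.
  Visit 19.
At 37: no right child.
Visit 37.
Full post-order sequence: 36, 3, 30, 29, 34, 28, 26, 7, 9, 38, 19, 37.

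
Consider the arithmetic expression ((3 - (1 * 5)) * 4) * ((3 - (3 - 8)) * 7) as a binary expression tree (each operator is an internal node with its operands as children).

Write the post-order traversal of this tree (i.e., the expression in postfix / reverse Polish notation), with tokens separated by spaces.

Post-order on an expression tree gives postfix notation: for each operator, emit left operand, right operand, then the operator.

3 1 5 * - 4 * 3 3 8 - - 7 * *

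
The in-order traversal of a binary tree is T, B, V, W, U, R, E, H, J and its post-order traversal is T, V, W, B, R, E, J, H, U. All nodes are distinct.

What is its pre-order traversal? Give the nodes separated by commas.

U, B, T, W, V, H, E, R, J

The last element of post-order is the root; it splits in-order into left and right subtrees.
Root U: left subtree has 4 nodes {T, B, V, W}, right has 4 {R, E, H, J}.
  Root B: left subtree has 1 node {T}, right has 2 {V, W}.
    Root W: left subtree has 1 node {V}, right has 0 { }.
  Root H: left subtree has 2 nodes {R, E}, right has 1 {J}.
    Root E: left subtree has 1 node {R}, right has 0 { }.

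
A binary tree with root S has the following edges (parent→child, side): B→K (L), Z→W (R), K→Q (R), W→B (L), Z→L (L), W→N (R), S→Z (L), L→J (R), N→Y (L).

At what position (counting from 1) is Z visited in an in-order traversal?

3

In-order visits the left subtree, then the node, then the right subtree.
At S: go left to Z.
  At Z: go left to L.
    At L: no left child.
    Visit L.
    At L: go right to J.
      J is a leaf — visit J.
  Visit Z.
  At Z: go right to W.
    At W: go left to B.
      At B: go left to K.
        At K: no left child.
        Visit K.
        At K: go right to Q.
          Q is a leaf — visit Q.
      Visit B.
      At B: no right child.
    Visit W.
    At W: go right to N.
      At N: go left to Y.
        Y is a leaf — visit Y.
      Visit N.
      At N: no right child.
Visit S.
At S: no right child.
Full in-order sequence: L, J, Z, K, Q, B, W, Y, N, S.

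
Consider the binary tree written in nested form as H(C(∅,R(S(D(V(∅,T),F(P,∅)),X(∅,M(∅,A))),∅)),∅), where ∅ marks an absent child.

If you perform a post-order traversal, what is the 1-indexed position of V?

2

Post-order visits the left subtree, then the right subtree, then the node.
At H: go left to C.
  At C: no left child.
  At C: go right to R.
    At R: go left to S.
      At S: go left to D.
        At D: go left to V.
          At V: no left child.
          At V: go right to T.
            T is a leaf — visit T.
          Visit V.
        At D: go right to F.
          At F: go left to P.
            P is a leaf — visit P.
          At F: no right child.
          Visit F.
        Visit D.
      At S: go right to X.
        At X: no left child.
        At X: go right to M.
          At M: no left child.
          At M: go right to A.
            A is a leaf — visit A.
          Visit M.
        Visit X.
      Visit S.
    At R: no right child.
    Visit R.
  Visit C.
At H: no right child.
Visit H.
Full post-order sequence: T, V, P, F, D, A, M, X, S, R, C, H.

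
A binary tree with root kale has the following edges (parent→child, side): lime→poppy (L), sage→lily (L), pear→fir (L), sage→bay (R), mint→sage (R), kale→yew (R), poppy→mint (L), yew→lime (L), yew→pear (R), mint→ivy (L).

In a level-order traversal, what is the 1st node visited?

kale

Level-order visits nodes level by level from the root, left to right within each level.
Level 0: kale
Level 1: yew
Level 2: lime, pear
Level 3: poppy, fir
Level 4: mint
Level 5: ivy, sage
Level 6: lily, bay
Full level-order sequence: kale, yew, lime, pear, poppy, fir, mint, ivy, sage, lily, bay.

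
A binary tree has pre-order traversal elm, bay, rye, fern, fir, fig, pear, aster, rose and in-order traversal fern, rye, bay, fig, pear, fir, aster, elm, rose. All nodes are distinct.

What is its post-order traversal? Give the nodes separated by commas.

The first element of pre-order is the root; it splits in-order into left and right subtrees.
Root elm: left subtree has 7 nodes {fern, rye, bay, fig, pear, fir, aster}, right has 1 {rose}.
  Root bay: left subtree has 2 nodes {fern, rye}, right has 4 {fig, pear, fir, aster}.
    Root rye: left subtree has 1 node {fern}, right has 0 { }.
    Root fir: left subtree has 2 nodes {fig, pear}, right has 1 {aster}.
      Root fig: left subtree has 0 nodes { }, right has 1 {pear}.

fern, rye, pear, fig, aster, fir, bay, rose, elm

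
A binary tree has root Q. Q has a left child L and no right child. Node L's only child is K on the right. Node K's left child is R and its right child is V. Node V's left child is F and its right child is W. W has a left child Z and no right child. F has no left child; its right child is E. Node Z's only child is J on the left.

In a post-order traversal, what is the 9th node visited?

Post-order visits the left subtree, then the right subtree, then the node.
At Q: go left to L.
  At L: no left child.
  At L: go right to K.
    At K: go left to R.
      R is a leaf — visit R.
    At K: go right to V.
      At V: go left to F.
        At F: no left child.
        At F: go right to E.
          E is a leaf — visit E.
        Visit F.
      At V: go right to W.
        At W: go left to Z.
          At Z: go left to J.
            J is a leaf — visit J.
          At Z: no right child.
          Visit Z.
        At W: no right child.
        Visit W.
      Visit V.
    Visit K.
  Visit L.
At Q: no right child.
Visit Q.
Full post-order sequence: R, E, F, J, Z, W, V, K, L, Q.

L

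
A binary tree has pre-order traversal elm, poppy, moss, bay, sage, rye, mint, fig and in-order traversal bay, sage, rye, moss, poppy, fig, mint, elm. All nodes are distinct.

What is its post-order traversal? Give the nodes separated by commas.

The first element of pre-order is the root; it splits in-order into left and right subtrees.
Root elm: left subtree has 7 nodes {bay, sage, rye, moss, poppy, fig, mint}, right has 0 { }.
  Root poppy: left subtree has 4 nodes {bay, sage, rye, moss}, right has 2 {fig, mint}.
    Root moss: left subtree has 3 nodes {bay, sage, rye}, right has 0 { }.
      Root bay: left subtree has 0 nodes { }, right has 2 {sage, rye}.
        Root sage: left subtree has 0 nodes { }, right has 1 {rye}.
    Root mint: left subtree has 1 node {fig}, right has 0 { }.

rye, sage, bay, moss, fig, mint, poppy, elm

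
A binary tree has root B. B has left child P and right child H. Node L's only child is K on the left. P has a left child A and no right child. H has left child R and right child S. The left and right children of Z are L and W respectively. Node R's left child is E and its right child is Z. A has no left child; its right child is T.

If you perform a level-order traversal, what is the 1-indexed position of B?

Level-order visits nodes level by level from the root, left to right within each level.
Level 0: B
Level 1: P, H
Level 2: A, R, S
Level 3: T, E, Z
Level 4: L, W
Level 5: K
Full level-order sequence: B, P, H, A, R, S, T, E, Z, L, W, K.

1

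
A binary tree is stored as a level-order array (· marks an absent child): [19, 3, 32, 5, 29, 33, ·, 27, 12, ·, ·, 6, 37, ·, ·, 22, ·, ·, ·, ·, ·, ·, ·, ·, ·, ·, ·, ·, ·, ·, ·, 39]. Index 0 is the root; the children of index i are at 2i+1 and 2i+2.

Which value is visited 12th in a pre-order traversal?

37

Pre-order visits the node, then its left subtree, then its right subtree.
Visit 19.
At 19: go left to 3.
  Visit 3.
  At 3: go left to 5.
    Visit 5.
    At 5: go left to 27.
      Visit 27.
      At 27: go left to 22.
        Visit 22.
        At 22: go left to 39.
          39 is a leaf — visit 39.
        At 22: no right child.
      At 27: no right child.
    At 5: go right to 12.
      12 is a leaf — visit 12.
  At 3: go right to 29.
    29 is a leaf — visit 29.
At 19: go right to 32.
  Visit 32.
  At 32: go left to 33.
    Visit 33.
    At 33: go left to 6.
      6 is a leaf — visit 6.
    At 33: go right to 37.
      37 is a leaf — visit 37.
  At 32: no right child.
Full pre-order sequence: 19, 3, 5, 27, 22, 39, 12, 29, 32, 33, 6, 37.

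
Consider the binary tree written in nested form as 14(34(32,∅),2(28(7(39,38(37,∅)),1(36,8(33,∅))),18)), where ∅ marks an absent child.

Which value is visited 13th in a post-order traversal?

2

Post-order visits the left subtree, then the right subtree, then the node.
At 14: go left to 34.
  At 34: go left to 32.
    32 is a leaf — visit 32.
  At 34: no right child.
  Visit 34.
At 14: go right to 2.
  At 2: go left to 28.
    At 28: go left to 7.
      At 7: go left to 39.
        39 is a leaf — visit 39.
      At 7: go right to 38.
        At 38: go left to 37.
          37 is a leaf — visit 37.
        At 38: no right child.
        Visit 38.
      Visit 7.
    At 28: go right to 1.
      At 1: go left to 36.
        36 is a leaf — visit 36.
      At 1: go right to 8.
        At 8: go left to 33.
          33 is a leaf — visit 33.
        At 8: no right child.
        Visit 8.
      Visit 1.
    Visit 28.
  At 2: go right to 18.
    18 is a leaf — visit 18.
  Visit 2.
Visit 14.
Full post-order sequence: 32, 34, 39, 37, 38, 7, 36, 33, 8, 1, 28, 18, 2, 14.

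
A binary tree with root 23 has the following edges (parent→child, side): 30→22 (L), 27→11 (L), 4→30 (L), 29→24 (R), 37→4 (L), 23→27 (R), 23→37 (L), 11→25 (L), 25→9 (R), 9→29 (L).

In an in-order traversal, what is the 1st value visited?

22

In-order visits the left subtree, then the node, then the right subtree.
At 23: go left to 37.
  At 37: go left to 4.
    At 4: go left to 30.
      At 30: go left to 22.
        22 is a leaf — visit 22.
      Visit 30.
      At 30: no right child.
    Visit 4.
    At 4: no right child.
  Visit 37.
  At 37: no right child.
Visit 23.
At 23: go right to 27.
  At 27: go left to 11.
    At 11: go left to 25.
      At 25: no left child.
      Visit 25.
      At 25: go right to 9.
        At 9: go left to 29.
          At 29: no left child.
          Visit 29.
          At 29: go right to 24.
            24 is a leaf — visit 24.
        Visit 9.
        At 9: no right child.
    Visit 11.
    At 11: no right child.
  Visit 27.
  At 27: no right child.
Full in-order sequence: 22, 30, 4, 37, 23, 25, 29, 24, 9, 11, 27.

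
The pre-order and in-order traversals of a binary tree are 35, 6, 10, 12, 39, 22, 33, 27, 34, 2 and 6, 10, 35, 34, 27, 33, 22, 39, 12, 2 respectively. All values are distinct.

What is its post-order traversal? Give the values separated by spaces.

The first element of pre-order is the root; it splits in-order into left and right subtrees.
Root 35: left subtree has 2 nodes {6, 10}, right has 7 {34, 27, 33, 22, 39, 12, 2}.
  Root 6: left subtree has 0 nodes { }, right has 1 {10}.
  Root 12: left subtree has 5 nodes {34, 27, 33, 22, 39}, right has 1 {2}.
    Root 39: left subtree has 4 nodes {34, 27, 33, 22}, right has 0 { }.
      Root 22: left subtree has 3 nodes {34, 27, 33}, right has 0 { }.
        Root 33: left subtree has 2 nodes {34, 27}, right has 0 { }.
          Root 27: left subtree has 1 node {34}, right has 0 { }.

10 6 34 27 33 22 39 2 12 35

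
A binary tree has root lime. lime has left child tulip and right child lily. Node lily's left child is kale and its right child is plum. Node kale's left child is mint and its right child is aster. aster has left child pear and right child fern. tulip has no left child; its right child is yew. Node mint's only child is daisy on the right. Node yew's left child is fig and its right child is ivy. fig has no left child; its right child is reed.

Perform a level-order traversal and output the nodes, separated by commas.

Level-order visits nodes level by level from the root, left to right within each level.
Level 0: lime
Level 1: tulip, lily
Level 2: yew, kale, plum
Level 3: fig, ivy, mint, aster
Level 4: reed, daisy, pear, fern

lime, tulip, lily, yew, kale, plum, fig, ivy, mint, aster, reed, daisy, pear, fern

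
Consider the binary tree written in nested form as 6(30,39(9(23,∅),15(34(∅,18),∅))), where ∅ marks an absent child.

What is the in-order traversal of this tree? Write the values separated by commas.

30, 6, 23, 9, 39, 34, 18, 15

In-order visits the left subtree, then the node, then the right subtree.
At 6: go left to 30.
  30 is a leaf — visit 30.
Visit 6.
At 6: go right to 39.
  At 39: go left to 9.
    At 9: go left to 23.
      23 is a leaf — visit 23.
    Visit 9.
    At 9: no right child.
  Visit 39.
  At 39: go right to 15.
    At 15: go left to 34.
      At 34: no left child.
      Visit 34.
      At 34: go right to 18.
        18 is a leaf — visit 18.
    Visit 15.
    At 15: no right child.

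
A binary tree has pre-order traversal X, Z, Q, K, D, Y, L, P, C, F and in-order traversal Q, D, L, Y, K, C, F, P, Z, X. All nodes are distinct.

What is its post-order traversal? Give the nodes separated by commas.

L, Y, D, F, C, P, K, Q, Z, X

The first element of pre-order is the root; it splits in-order into left and right subtrees.
Root X: left subtree has 9 nodes {Q, D, L, Y, K, C, F, P, Z}, right has 0 { }.
  Root Z: left subtree has 8 nodes {Q, D, L, Y, K, C, F, P}, right has 0 { }.
    Root Q: left subtree has 0 nodes { }, right has 7 {D, L, Y, K, C, F, P}.
      Root K: left subtree has 3 nodes {D, L, Y}, right has 3 {C, F, P}.
        Root D: left subtree has 0 nodes { }, right has 2 {L, Y}.
          Root Y: left subtree has 1 node {L}, right has 0 { }.
        Root P: left subtree has 2 nodes {C, F}, right has 0 { }.
          Root C: left subtree has 0 nodes { }, right has 1 {F}.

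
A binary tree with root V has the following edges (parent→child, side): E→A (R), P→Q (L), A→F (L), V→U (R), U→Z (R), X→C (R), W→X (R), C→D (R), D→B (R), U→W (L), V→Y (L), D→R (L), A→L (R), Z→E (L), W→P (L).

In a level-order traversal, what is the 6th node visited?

P

Level-order visits nodes level by level from the root, left to right within each level.
Level 0: V
Level 1: Y, U
Level 2: W, Z
Level 3: P, X, E
Level 4: Q, C, A
Level 5: D, F, L
Level 6: R, B
Full level-order sequence: V, Y, U, W, Z, P, X, E, Q, C, A, D, F, L, R, B.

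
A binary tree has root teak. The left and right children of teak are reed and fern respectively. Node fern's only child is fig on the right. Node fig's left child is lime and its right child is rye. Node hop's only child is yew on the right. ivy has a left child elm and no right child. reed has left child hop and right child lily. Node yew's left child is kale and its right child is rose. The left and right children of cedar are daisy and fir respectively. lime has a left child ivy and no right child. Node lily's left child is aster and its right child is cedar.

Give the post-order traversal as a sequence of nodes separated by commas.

Post-order visits the left subtree, then the right subtree, then the node.
At teak: go left to reed.
  At reed: go left to hop.
    At hop: no left child.
    At hop: go right to yew.
      At yew: go left to kale.
        kale is a leaf — visit kale.
      At yew: go right to rose.
        rose is a leaf — visit rose.
      Visit yew.
    Visit hop.
  At reed: go right to lily.
    At lily: go left to aster.
      aster is a leaf — visit aster.
    At lily: go right to cedar.
      At cedar: go left to daisy.
        daisy is a leaf — visit daisy.
      At cedar: go right to fir.
        fir is a leaf — visit fir.
      Visit cedar.
    Visit lily.
  Visit reed.
At teak: go right to fern.
  At fern: no left child.
  At fern: go right to fig.
    At fig: go left to lime.
      At lime: go left to ivy.
        At ivy: go left to elm.
          elm is a leaf — visit elm.
        At ivy: no right child.
        Visit ivy.
      At lime: no right child.
      Visit lime.
    At fig: go right to rye.
      rye is a leaf — visit rye.
    Visit fig.
  Visit fern.
Visit teak.

kale, rose, yew, hop, aster, daisy, fir, cedar, lily, reed, elm, ivy, lime, rye, fig, fern, teak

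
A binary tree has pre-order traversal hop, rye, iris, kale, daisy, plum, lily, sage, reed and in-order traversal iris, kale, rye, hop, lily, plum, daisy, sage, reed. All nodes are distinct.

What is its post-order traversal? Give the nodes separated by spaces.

kale iris rye lily plum reed sage daisy hop

The first element of pre-order is the root; it splits in-order into left and right subtrees.
Root hop: left subtree has 3 nodes {iris, kale, rye}, right has 5 {lily, plum, daisy, sage, reed}.
  Root rye: left subtree has 2 nodes {iris, kale}, right has 0 { }.
    Root iris: left subtree has 0 nodes { }, right has 1 {kale}.
  Root daisy: left subtree has 2 nodes {lily, plum}, right has 2 {sage, reed}.
    Root plum: left subtree has 1 node {lily}, right has 0 { }.
    Root sage: left subtree has 0 nodes { }, right has 1 {reed}.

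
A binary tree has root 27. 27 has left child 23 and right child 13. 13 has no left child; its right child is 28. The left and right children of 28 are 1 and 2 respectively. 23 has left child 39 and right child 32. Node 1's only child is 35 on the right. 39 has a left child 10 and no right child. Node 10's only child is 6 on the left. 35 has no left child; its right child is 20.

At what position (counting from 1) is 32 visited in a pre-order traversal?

6

Pre-order visits the node, then its left subtree, then its right subtree.
Visit 27.
At 27: go left to 23.
  Visit 23.
  At 23: go left to 39.
    Visit 39.
    At 39: go left to 10.
      Visit 10.
      At 10: go left to 6.
        6 is a leaf — visit 6.
      At 10: no right child.
    At 39: no right child.
  At 23: go right to 32.
    32 is a leaf — visit 32.
At 27: go right to 13.
  Visit 13.
  At 13: no left child.
  At 13: go right to 28.
    Visit 28.
    At 28: go left to 1.
      Visit 1.
      At 1: no left child.
      At 1: go right to 35.
        Visit 35.
        At 35: no left child.
        At 35: go right to 20.
          20 is a leaf — visit 20.
    At 28: go right to 2.
      2 is a leaf — visit 2.
Full pre-order sequence: 27, 23, 39, 10, 6, 32, 13, 28, 1, 35, 20, 2.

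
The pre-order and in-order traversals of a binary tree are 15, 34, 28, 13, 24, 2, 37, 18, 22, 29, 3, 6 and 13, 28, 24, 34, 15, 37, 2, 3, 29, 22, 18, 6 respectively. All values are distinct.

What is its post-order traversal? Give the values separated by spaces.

13 24 28 34 37 3 29 22 6 18 2 15

The first element of pre-order is the root; it splits in-order into left and right subtrees.
Root 15: left subtree has 4 nodes {13, 28, 24, 34}, right has 7 {37, 2, 3, 29, 22, 18, 6}.
  Root 34: left subtree has 3 nodes {13, 28, 24}, right has 0 { }.
    Root 28: left subtree has 1 node {13}, right has 1 {24}.
  Root 2: left subtree has 1 node {37}, right has 5 {3, 29, 22, 18, 6}.
    Root 18: left subtree has 3 nodes {3, 29, 22}, right has 1 {6}.
      Root 22: left subtree has 2 nodes {3, 29}, right has 0 { }.
        Root 29: left subtree has 1 node {3}, right has 0 { }.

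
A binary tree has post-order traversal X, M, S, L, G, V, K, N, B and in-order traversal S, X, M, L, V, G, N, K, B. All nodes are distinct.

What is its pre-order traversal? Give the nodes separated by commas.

B, N, V, L, S, M, X, G, K

The last element of post-order is the root; it splits in-order into left and right subtrees.
Root B: left subtree has 8 nodes {S, X, M, L, V, G, N, K}, right has 0 { }.
  Root N: left subtree has 6 nodes {S, X, M, L, V, G}, right has 1 {K}.
    Root V: left subtree has 4 nodes {S, X, M, L}, right has 1 {G}.
      Root L: left subtree has 3 nodes {S, X, M}, right has 0 { }.
        Root S: left subtree has 0 nodes { }, right has 2 {X, M}.
          Root M: left subtree has 1 node {X}, right has 0 { }.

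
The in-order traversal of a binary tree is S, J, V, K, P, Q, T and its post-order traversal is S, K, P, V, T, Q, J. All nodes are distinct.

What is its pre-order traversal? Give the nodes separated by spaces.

The last element of post-order is the root; it splits in-order into left and right subtrees.
Root J: left subtree has 1 node {S}, right has 5 {V, K, P, Q, T}.
  Root Q: left subtree has 3 nodes {V, K, P}, right has 1 {T}.
    Root V: left subtree has 0 nodes { }, right has 2 {K, P}.
      Root P: left subtree has 1 node {K}, right has 0 { }.

J S Q V P K T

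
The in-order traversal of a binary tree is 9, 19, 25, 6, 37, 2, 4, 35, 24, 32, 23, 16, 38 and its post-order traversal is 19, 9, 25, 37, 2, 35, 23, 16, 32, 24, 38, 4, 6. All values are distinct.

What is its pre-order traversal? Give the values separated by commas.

6, 25, 9, 19, 4, 2, 37, 38, 24, 35, 32, 16, 23

The last element of post-order is the root; it splits in-order into left and right subtrees.
Root 6: left subtree has 3 nodes {9, 19, 25}, right has 9 {37, 2, 4, 35, 24, 32, 23, 16, 38}.
  Root 25: left subtree has 2 nodes {9, 19}, right has 0 { }.
    Root 9: left subtree has 0 nodes { }, right has 1 {19}.
  Root 4: left subtree has 2 nodes {37, 2}, right has 6 {35, 24, 32, 23, 16, 38}.
    Root 2: left subtree has 1 node {37}, right has 0 { }.
    Root 38: left subtree has 5 nodes {35, 24, 32, 23, 16}, right has 0 { }.
      Root 24: left subtree has 1 node {35}, right has 3 {32, 23, 16}.
        Root 32: left subtree has 0 nodes { }, right has 2 {23, 16}.
          Root 16: left subtree has 1 node {23}, right has 0 { }.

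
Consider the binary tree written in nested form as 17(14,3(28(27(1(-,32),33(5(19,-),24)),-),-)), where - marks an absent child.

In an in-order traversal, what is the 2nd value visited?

17

In-order visits the left subtree, then the node, then the right subtree.
At 17: go left to 14.
  14 is a leaf — visit 14.
Visit 17.
At 17: go right to 3.
  At 3: go left to 28.
    At 28: go left to 27.
      At 27: go left to 1.
        At 1: no left child.
        Visit 1.
        At 1: go right to 32.
          32 is a leaf — visit 32.
      Visit 27.
      At 27: go right to 33.
        At 33: go left to 5.
          At 5: go left to 19.
            19 is a leaf — visit 19.
          Visit 5.
          At 5: no right child.
        Visit 33.
        At 33: go right to 24.
          24 is a leaf — visit 24.
    Visit 28.
    At 28: no right child.
  Visit 3.
  At 3: no right child.
Full in-order sequence: 14, 17, 1, 32, 27, 19, 5, 33, 24, 28, 3.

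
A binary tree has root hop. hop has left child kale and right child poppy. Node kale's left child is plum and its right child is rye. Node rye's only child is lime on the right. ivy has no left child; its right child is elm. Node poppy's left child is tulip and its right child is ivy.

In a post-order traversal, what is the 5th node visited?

tulip

Post-order visits the left subtree, then the right subtree, then the node.
At hop: go left to kale.
  At kale: go left to plum.
    plum is a leaf — visit plum.
  At kale: go right to rye.
    At rye: no left child.
    At rye: go right to lime.
      lime is a leaf — visit lime.
    Visit rye.
  Visit kale.
At hop: go right to poppy.
  At poppy: go left to tulip.
    tulip is a leaf — visit tulip.
  At poppy: go right to ivy.
    At ivy: no left child.
    At ivy: go right to elm.
      elm is a leaf — visit elm.
    Visit ivy.
  Visit poppy.
Visit hop.
Full post-order sequence: plum, lime, rye, kale, tulip, elm, ivy, poppy, hop.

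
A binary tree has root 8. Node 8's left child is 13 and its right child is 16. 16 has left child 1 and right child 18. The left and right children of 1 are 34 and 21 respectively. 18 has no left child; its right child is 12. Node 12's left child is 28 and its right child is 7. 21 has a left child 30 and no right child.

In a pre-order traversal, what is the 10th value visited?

Pre-order visits the node, then its left subtree, then its right subtree.
Visit 8.
At 8: go left to 13.
  13 is a leaf — visit 13.
At 8: go right to 16.
  Visit 16.
  At 16: go left to 1.
    Visit 1.
    At 1: go left to 34.
      34 is a leaf — visit 34.
    At 1: go right to 21.
      Visit 21.
      At 21: go left to 30.
        30 is a leaf — visit 30.
      At 21: no right child.
  At 16: go right to 18.
    Visit 18.
    At 18: no left child.
    At 18: go right to 12.
      Visit 12.
      At 12: go left to 28.
        28 is a leaf — visit 28.
      At 12: go right to 7.
        7 is a leaf — visit 7.
Full pre-order sequence: 8, 13, 16, 1, 34, 21, 30, 18, 12, 28, 7.

28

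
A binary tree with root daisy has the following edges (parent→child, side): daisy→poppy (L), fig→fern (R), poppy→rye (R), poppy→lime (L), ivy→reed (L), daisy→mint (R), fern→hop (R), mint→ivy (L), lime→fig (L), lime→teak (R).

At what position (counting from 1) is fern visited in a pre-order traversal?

Pre-order visits the node, then its left subtree, then its right subtree.
Visit daisy.
At daisy: go left to poppy.
  Visit poppy.
  At poppy: go left to lime.
    Visit lime.
    At lime: go left to fig.
      Visit fig.
      At fig: no left child.
      At fig: go right to fern.
        Visit fern.
        At fern: no left child.
        At fern: go right to hop.
          hop is a leaf — visit hop.
    At lime: go right to teak.
      teak is a leaf — visit teak.
  At poppy: go right to rye.
    rye is a leaf — visit rye.
At daisy: go right to mint.
  Visit mint.
  At mint: go left to ivy.
    Visit ivy.
    At ivy: go left to reed.
      reed is a leaf — visit reed.
    At ivy: no right child.
  At mint: no right child.
Full pre-order sequence: daisy, poppy, lime, fig, fern, hop, teak, rye, mint, ivy, reed.

5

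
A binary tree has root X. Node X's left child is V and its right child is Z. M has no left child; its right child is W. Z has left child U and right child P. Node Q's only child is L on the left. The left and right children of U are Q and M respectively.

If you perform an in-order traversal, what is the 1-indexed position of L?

In-order visits the left subtree, then the node, then the right subtree.
At X: go left to V.
  V is a leaf — visit V.
Visit X.
At X: go right to Z.
  At Z: go left to U.
    At U: go left to Q.
      At Q: go left to L.
        L is a leaf — visit L.
      Visit Q.
      At Q: no right child.
    Visit U.
    At U: go right to M.
      At M: no left child.
      Visit M.
      At M: go right to W.
        W is a leaf — visit W.
  Visit Z.
  At Z: go right to P.
    P is a leaf — visit P.
Full in-order sequence: V, X, L, Q, U, M, W, Z, P.

3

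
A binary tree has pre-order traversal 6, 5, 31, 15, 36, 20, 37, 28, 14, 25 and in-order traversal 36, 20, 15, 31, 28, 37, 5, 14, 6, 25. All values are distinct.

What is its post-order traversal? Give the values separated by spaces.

20 36 15 28 37 31 14 5 25 6

The first element of pre-order is the root; it splits in-order into left and right subtrees.
Root 6: left subtree has 8 nodes {36, 20, 15, 31, 28, 37, 5, 14}, right has 1 {25}.
  Root 5: left subtree has 6 nodes {36, 20, 15, 31, 28, 37}, right has 1 {14}.
    Root 31: left subtree has 3 nodes {36, 20, 15}, right has 2 {28, 37}.
      Root 15: left subtree has 2 nodes {36, 20}, right has 0 { }.
        Root 36: left subtree has 0 nodes { }, right has 1 {20}.
      Root 37: left subtree has 1 node {28}, right has 0 { }.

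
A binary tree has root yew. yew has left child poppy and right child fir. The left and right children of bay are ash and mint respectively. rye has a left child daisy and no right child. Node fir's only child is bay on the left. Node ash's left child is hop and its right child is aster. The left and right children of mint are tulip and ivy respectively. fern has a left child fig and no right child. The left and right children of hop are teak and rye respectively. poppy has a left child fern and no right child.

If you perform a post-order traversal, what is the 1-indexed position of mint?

Post-order visits the left subtree, then the right subtree, then the node.
At yew: go left to poppy.
  At poppy: go left to fern.
    At fern: go left to fig.
      fig is a leaf — visit fig.
    At fern: no right child.
    Visit fern.
  At poppy: no right child.
  Visit poppy.
At yew: go right to fir.
  At fir: go left to bay.
    At bay: go left to ash.
      At ash: go left to hop.
        At hop: go left to teak.
          teak is a leaf — visit teak.
        At hop: go right to rye.
          At rye: go left to daisy.
            daisy is a leaf — visit daisy.
          At rye: no right child.
          Visit rye.
        Visit hop.
      At ash: go right to aster.
        aster is a leaf — visit aster.
      Visit ash.
    At bay: go right to mint.
      At mint: go left to tulip.
        tulip is a leaf — visit tulip.
      At mint: go right to ivy.
        ivy is a leaf — visit ivy.
      Visit mint.
    Visit bay.
  At fir: no right child.
  Visit fir.
Visit yew.
Full post-order sequence: fig, fern, poppy, teak, daisy, rye, hop, aster, ash, tulip, ivy, mint, bay, fir, yew.

12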